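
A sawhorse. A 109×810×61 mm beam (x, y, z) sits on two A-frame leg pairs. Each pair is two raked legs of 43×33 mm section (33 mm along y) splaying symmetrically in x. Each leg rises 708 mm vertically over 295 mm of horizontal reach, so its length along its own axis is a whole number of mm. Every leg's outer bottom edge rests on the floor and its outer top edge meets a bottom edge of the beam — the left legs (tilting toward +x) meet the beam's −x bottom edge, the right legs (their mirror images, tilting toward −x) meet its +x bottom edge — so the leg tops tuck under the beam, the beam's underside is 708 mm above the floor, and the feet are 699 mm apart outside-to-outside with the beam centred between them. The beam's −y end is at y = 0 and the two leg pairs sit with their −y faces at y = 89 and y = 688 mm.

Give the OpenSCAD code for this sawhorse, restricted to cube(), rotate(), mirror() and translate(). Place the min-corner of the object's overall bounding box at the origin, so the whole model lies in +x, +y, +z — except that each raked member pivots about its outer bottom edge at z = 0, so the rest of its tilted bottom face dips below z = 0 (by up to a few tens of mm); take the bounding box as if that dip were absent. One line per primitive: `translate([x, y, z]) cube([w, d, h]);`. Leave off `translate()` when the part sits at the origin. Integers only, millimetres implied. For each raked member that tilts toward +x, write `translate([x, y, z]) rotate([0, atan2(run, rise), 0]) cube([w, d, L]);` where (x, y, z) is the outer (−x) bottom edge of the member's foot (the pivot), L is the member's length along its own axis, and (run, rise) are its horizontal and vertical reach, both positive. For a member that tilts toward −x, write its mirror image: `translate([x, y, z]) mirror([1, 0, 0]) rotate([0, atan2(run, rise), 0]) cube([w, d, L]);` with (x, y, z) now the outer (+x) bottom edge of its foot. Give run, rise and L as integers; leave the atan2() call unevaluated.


// leg length = √(295² + 708²) = 767
// right-leg outer foot x = 2·295 + 109 = 699
// beam min-corner = (295, 0, 708)
translate([295, 0, 708]) cube([109, 810, 61]);
translate([0, 89, 0]) rotate([0, atan2(295, 708), 0]) cube([43, 33, 767]);
translate([699, 89, 0]) mirror([1, 0, 0]) rotate([0, atan2(295, 708), 0]) cube([43, 33, 767]);
translate([0, 688, 0]) rotate([0, atan2(295, 708), 0]) cube([43, 33, 767]);
translate([699, 688, 0]) mirror([1, 0, 0]) rotate([0, atan2(295, 708), 0]) cube([43, 33, 767]);


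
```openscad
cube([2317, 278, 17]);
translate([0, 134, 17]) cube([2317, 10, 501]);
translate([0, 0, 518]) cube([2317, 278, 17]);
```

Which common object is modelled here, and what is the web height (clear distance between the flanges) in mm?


An I-beam. The web height is 501 mm.

Two wide flanges with a thin centred web — an I-beam. Overall 535 mm minus two 17 mm flanges gives a web of 535 − 2·17 = 501 mm.


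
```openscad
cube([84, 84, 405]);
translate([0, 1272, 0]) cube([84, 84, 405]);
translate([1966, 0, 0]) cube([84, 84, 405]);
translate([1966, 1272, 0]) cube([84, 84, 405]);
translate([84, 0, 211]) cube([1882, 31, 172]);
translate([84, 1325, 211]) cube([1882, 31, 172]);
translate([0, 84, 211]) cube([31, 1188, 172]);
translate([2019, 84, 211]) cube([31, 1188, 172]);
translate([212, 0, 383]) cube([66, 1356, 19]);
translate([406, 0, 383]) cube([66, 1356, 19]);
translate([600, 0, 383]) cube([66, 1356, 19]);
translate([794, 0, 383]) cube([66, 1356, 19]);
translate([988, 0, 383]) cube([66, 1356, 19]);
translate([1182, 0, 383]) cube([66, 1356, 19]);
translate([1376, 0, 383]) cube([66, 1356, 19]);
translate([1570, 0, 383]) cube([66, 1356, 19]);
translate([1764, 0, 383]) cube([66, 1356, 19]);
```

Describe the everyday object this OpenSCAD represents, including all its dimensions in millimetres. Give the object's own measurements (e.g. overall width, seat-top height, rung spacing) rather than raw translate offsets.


A bed frame 2050 mm long (x) by 1356 mm wide (y). Four 84×84 mm corner posts, 405 mm tall, at the corners of the footprint. Four rails of 31 mm thickness and 172 mm height run between adjacent posts with their undersides at z = 211 mm, their outer faces flush with the outside of the frame (the two x-running rails run between the posts' inner faces; the two y-running rails run between the posts' inner faces). 9 slats, each 66 mm wide (x) and 19 mm thick, lie across the top of the two x-running rails, running the full 1356 mm width of the frame in y; along x they sit between the end posts with a 128 mm gap after the −x posts and between neighbouring slats, leaving 136 mm before the +x posts.


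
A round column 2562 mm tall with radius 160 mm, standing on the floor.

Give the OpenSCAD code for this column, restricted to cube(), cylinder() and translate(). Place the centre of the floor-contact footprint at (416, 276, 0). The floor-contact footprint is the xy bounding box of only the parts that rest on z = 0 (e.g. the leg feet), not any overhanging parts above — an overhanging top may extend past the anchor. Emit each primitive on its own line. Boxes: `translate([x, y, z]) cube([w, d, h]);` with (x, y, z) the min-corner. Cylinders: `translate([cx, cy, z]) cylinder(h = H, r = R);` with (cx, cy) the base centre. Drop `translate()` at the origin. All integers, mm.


translate([416, 276, 0]) cylinder(h = 2562, r = 160);


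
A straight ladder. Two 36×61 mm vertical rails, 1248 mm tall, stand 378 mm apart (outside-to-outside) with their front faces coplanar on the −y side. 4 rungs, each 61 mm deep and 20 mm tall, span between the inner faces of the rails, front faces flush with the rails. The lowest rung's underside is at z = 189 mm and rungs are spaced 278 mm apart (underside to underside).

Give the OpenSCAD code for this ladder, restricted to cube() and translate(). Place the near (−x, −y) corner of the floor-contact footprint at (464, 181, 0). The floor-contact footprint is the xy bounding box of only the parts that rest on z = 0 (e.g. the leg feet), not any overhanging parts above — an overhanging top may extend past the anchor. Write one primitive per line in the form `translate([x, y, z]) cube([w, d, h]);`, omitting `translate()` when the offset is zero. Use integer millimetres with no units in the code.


// rung span = 378 - 2*36 = 306
// rung[k] z = 189 + k*278
translate([464, 181, 0]) cube([36, 61, 1248]);
translate([806, 181, 0]) cube([36, 61, 1248]);
translate([500, 181, 189]) cube([306, 61, 20]);
translate([500, 181, 467]) cube([306, 61, 20]);
translate([500, 181, 745]) cube([306, 61, 20]);
translate([500, 181, 1023]) cube([306, 61, 20]);


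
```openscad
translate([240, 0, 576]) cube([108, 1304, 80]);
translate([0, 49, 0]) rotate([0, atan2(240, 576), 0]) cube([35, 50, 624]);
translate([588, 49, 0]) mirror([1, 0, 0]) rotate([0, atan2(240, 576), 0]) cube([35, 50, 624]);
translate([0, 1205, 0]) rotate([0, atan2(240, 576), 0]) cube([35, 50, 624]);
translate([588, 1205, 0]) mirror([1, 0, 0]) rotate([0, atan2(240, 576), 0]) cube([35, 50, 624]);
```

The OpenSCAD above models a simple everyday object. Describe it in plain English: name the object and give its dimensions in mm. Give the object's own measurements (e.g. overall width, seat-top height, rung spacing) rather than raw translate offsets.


A sawhorse. A 108×1304×80 mm beam (x, y, z) sits on two A-frame leg pairs. Each pair is two raked legs of 35×50 mm section (50 mm along y) splaying symmetrically in x. Each leg rises 576 mm vertically over 240 mm of horizontal reach and is 624 mm long along its own axis. Every leg's outer bottom edge rests on the floor and its outer top edge meets a bottom edge of the beam — the left legs (tilting toward +x) meet the beam's −x bottom edge, the right legs (their mirror images, tilting toward −x) meet its +x bottom edge — so the leg tops tuck under the beam, the beam's underside is 576 mm above the floor, and the feet are 588 mm apart outside-to-outside with the beam centred between them. The two leg pairs are set in 49 mm from either end of the beam.


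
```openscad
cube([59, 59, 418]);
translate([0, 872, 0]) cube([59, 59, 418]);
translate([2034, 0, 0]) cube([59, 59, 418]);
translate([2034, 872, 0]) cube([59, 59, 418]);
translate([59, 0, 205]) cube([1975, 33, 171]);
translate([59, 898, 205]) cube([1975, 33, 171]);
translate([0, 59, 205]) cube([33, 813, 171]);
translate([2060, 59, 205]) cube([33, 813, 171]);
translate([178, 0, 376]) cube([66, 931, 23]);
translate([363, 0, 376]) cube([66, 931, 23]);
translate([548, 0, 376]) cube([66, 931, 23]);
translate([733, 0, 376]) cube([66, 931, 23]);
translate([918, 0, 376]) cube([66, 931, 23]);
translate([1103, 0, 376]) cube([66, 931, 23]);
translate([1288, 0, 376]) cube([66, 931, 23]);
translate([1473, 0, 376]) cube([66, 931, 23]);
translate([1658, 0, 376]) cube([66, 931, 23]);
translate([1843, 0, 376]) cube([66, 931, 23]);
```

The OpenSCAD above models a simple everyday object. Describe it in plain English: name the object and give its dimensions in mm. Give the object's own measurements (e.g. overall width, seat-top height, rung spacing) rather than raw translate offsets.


A bed frame 2093 mm long (x) by 931 mm wide (y). Four 59×59 mm corner posts, 418 mm tall, at the corners of the footprint. Four rails of 33 mm thickness and 171 mm height run between adjacent posts with their undersides at z = 205 mm, their outer faces flush with the outside of the frame (the two x-running rails run between the posts' inner faces; the two y-running rails run between the posts' inner faces). 10 slats, each 66 mm wide (x) and 23 mm thick, lie across the top of the two x-running rails, running the full 931 mm width of the frame in y; along x they sit between the end posts with a 119 mm gap after the −x posts and between neighbouring slats, leaving 125 mm before the +x posts.


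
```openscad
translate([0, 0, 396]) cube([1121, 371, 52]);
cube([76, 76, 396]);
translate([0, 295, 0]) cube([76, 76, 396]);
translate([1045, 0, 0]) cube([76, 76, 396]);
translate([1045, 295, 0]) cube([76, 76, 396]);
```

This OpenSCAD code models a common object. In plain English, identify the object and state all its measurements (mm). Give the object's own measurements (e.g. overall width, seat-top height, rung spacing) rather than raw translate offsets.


A long wooden bench with a 1121 mm (x) × 371 mm (y) seat, 52 mm thick, its top surface 448 mm above the floor. Four 76 mm square legs at the seat corners, flush with the edges, run from z = 0 to the seat underside.


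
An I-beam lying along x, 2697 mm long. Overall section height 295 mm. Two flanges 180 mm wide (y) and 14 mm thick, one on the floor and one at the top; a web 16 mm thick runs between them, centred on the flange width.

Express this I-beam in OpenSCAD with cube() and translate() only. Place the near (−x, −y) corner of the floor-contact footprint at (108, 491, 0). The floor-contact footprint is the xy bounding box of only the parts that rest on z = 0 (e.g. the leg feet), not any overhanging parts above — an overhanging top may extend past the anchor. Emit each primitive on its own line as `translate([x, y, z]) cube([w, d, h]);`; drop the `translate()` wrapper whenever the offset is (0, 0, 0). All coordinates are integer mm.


translate([108, 491, 0]) cube([2697, 180, 14]);
translate([108, 573, 14]) cube([2697, 16, 267]);
translate([108, 491, 281]) cube([2697, 180, 14]);


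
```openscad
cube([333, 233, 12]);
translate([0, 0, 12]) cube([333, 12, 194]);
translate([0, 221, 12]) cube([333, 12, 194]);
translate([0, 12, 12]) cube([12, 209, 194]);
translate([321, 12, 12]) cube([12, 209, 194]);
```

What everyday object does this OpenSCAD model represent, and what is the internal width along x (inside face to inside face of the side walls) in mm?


An open box. The internal width is 309 mm.

A 333×233 base slab with four walls standing on it — an open box. The base is 333 mm wide and the walls are 12 mm thick, so the internal width is 333 − 2 × 12 = 309 mm.


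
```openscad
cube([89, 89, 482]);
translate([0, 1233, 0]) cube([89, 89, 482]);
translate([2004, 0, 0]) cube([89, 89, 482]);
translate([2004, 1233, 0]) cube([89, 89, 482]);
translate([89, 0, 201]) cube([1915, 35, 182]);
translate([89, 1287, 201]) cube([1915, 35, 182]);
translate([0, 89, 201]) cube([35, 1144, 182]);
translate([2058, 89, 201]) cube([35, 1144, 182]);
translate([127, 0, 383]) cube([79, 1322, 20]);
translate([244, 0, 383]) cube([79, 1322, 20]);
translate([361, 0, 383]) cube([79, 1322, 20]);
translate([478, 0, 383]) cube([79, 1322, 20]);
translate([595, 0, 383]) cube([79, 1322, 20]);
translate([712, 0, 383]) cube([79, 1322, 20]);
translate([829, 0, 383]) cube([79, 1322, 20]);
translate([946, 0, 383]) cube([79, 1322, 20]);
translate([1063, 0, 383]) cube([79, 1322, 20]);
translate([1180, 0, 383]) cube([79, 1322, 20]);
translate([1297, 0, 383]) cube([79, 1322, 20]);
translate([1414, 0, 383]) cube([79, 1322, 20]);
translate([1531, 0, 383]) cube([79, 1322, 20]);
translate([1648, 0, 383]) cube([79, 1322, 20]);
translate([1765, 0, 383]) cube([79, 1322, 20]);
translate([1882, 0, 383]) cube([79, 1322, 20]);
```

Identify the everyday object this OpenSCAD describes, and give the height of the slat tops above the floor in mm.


A bed frame. The slat-top height is 403 mm.

Four posts, four rails, and a row of slats — a bed frame. Slats sit on the rails at z = 201 + 182 = 383; with slat thickness 20, the top is 403 mm.


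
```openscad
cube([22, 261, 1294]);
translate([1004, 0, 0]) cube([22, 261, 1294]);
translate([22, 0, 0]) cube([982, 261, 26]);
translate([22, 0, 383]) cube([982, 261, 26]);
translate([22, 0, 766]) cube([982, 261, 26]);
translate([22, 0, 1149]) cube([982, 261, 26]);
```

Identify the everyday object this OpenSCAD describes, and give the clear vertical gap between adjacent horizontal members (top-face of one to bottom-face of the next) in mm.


A bookshelf. The clear shelf gap is 357 mm.

Two tall side panels with 4 horizontal boards between them — a bookshelf. The first two shelf undersides are at z = 0 and z = 383; with shelf thickness 26, the clear gap is 383 − 0 − 26 = 357 mm.


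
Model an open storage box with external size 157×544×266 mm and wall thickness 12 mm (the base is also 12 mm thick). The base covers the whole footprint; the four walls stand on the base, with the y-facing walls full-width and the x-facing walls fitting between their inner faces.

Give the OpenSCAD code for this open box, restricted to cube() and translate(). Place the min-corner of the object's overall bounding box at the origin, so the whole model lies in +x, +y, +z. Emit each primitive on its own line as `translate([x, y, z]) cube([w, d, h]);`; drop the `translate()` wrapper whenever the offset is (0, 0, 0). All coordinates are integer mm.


cube([157, 544, 12]);
translate([0, 0, 12]) cube([157, 12, 254]);
translate([0, 532, 12]) cube([157, 12, 254]);
translate([0, 12, 12]) cube([12, 520, 254]);
translate([145, 12, 12]) cube([12, 520, 254]);


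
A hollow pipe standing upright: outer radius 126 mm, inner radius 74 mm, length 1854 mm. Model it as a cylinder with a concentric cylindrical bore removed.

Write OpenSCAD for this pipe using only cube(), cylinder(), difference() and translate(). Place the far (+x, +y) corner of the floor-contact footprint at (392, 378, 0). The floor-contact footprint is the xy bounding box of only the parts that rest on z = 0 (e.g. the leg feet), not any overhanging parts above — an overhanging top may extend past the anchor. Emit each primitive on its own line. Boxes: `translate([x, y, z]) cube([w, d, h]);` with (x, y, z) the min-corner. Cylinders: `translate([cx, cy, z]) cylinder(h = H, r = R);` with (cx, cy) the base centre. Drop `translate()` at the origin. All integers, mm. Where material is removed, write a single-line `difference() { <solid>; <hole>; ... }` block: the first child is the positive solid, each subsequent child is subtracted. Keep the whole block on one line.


difference() { translate([266, 252, 0]) cylinder(h = 1854, r = 126); translate([266, 252, 0]) cylinder(h = 1854, r = 74); }


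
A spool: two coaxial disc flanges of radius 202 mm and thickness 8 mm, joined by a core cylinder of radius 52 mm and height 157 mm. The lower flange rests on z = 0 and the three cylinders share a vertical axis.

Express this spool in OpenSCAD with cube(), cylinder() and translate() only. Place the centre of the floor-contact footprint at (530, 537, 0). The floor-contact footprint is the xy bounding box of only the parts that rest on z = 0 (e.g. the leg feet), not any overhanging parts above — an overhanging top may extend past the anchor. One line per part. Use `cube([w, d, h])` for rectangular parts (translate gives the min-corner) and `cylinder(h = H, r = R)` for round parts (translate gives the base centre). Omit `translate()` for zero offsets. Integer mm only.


translate([530, 537, 0]) cylinder(h = 8, r = 202);
translate([530, 537, 8]) cylinder(h = 157, r = 52);
translate([530, 537, 165]) cylinder(h = 8, r = 202);


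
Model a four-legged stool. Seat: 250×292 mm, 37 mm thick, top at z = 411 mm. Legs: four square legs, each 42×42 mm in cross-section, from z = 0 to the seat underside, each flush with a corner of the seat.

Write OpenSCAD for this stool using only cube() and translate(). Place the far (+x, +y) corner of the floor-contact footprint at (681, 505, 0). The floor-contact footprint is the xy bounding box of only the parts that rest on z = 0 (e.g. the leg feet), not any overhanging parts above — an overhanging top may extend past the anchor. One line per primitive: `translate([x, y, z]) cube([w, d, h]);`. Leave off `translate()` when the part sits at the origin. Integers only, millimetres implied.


translate([431, 213, 374]) cube([250, 292, 37]);
translate([431, 213, 0]) cube([42, 42, 374]);
translate([639, 213, 0]) cube([42, 42, 374]);
translate([431, 463, 0]) cube([42, 42, 374]);
translate([639, 463, 0]) cube([42, 42, 374]);


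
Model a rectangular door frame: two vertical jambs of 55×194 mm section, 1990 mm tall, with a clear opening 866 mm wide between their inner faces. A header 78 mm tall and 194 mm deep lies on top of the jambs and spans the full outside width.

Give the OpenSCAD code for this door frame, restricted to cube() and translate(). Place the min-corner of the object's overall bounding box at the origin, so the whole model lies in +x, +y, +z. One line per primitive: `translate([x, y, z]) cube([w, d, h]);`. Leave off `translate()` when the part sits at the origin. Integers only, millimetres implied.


cube([55, 194, 1990]);
translate([921, 0, 0]) cube([55, 194, 1990]);
translate([0, 0, 1990]) cube([976, 194, 78]);


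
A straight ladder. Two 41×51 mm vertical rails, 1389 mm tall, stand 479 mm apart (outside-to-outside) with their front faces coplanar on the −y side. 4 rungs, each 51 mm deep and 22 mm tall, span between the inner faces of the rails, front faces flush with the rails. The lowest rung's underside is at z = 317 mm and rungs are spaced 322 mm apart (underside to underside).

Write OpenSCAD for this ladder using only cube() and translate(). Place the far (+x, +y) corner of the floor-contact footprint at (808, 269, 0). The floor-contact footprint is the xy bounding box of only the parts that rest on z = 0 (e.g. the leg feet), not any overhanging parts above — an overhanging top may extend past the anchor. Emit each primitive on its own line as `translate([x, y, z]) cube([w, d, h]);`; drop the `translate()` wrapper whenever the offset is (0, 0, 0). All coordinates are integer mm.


translate([329, 218, 0]) cube([41, 51, 1389]);
translate([767, 218, 0]) cube([41, 51, 1389]);
translate([370, 218, 317]) cube([397, 51, 22]);
translate([370, 218, 639]) cube([397, 51, 22]);
translate([370, 218, 961]) cube([397, 51, 22]);
translate([370, 218, 1283]) cube([397, 51, 22]);


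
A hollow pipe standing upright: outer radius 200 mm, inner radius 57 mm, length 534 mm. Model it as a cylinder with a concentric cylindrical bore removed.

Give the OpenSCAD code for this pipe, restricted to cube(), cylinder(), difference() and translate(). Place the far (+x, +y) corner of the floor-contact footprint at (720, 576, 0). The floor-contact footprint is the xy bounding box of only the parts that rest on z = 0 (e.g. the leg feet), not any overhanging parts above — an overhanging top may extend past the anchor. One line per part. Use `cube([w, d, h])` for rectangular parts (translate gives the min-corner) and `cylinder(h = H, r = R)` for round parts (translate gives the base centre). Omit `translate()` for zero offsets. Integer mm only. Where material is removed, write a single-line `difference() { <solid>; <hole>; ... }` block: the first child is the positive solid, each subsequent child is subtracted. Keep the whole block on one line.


difference() { translate([520, 376, 0]) cylinder(h = 534, r = 200); translate([520, 376, 0]) cylinder(h = 534, r = 57); }


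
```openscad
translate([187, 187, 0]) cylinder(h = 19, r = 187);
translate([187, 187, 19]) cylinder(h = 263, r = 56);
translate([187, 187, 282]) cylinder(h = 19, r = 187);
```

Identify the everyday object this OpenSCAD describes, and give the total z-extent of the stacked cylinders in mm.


A spool. The overall height is 301 mm.

Three coaxial cylinders, large–small–large — a spool. Two 19 mm flanges and a 263 mm core give 19 + 263 + 19 = 301 mm.


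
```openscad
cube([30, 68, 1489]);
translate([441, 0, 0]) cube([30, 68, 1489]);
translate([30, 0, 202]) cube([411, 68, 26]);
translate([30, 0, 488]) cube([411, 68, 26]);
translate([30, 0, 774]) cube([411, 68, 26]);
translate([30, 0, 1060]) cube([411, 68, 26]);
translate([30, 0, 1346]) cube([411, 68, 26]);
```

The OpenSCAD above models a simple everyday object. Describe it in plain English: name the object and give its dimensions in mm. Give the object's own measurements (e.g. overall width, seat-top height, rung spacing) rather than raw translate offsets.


A straight ladder. Two 30×68 mm vertical rails, 1489 mm tall, stand 471 mm apart (outside-to-outside) with their front faces coplanar on the −y side. 5 rungs, each 68 mm deep and 26 mm tall, span between the inner faces of the rails, front faces flush with the rails. The lowest rung's underside is at z = 202 mm and rungs are spaced 286 mm apart (underside to underside).


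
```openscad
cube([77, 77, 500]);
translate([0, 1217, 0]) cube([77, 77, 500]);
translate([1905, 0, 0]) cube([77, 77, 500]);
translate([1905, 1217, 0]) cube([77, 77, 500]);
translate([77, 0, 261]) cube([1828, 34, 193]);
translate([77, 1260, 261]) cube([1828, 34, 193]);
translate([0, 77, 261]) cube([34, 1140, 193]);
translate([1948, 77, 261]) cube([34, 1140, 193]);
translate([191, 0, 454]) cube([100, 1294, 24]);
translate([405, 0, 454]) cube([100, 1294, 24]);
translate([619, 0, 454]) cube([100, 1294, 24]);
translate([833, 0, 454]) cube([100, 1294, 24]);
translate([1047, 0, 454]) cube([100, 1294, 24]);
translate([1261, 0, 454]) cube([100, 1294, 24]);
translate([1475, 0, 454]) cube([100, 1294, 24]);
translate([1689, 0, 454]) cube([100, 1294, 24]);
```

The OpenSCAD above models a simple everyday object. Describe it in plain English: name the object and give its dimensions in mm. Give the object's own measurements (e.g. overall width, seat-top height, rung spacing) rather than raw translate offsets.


A bed frame 1982 mm long (x) by 1294 mm wide (y). Four 77×77 mm corner posts, 500 mm tall, at the corners of the footprint. Four rails of 34 mm thickness and 193 mm height run between adjacent posts with their undersides at z = 261 mm, their outer faces flush with the outside of the frame (the two x-running rails run between the posts' inner faces; the two y-running rails run between the posts' inner faces). 8 slats, each 100 mm wide (x) and 24 mm thick, lie across the top of the two x-running rails, running the full 1294 mm width of the frame in y; along x they sit between the end posts with a 114 mm gap after the −x posts and between neighbouring slats, leaving 116 mm before the +x posts.


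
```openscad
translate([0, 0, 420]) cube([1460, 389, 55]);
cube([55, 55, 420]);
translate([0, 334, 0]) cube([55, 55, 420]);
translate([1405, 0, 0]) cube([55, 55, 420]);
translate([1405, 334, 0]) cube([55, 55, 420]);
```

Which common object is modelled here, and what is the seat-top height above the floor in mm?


A bench. The seat-top height is 475 mm.

A long slab on four corner posts — a bench. The slab sits at z = 420 with thickness 55, so the top is 420 + 55 = 475 mm.


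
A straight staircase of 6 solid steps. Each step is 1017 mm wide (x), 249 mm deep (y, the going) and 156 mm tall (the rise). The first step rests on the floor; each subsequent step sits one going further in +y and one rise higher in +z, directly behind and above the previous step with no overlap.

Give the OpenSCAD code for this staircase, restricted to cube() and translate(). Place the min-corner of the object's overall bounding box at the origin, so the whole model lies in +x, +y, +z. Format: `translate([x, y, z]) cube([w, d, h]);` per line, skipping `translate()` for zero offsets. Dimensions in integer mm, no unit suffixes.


cube([1017, 249, 156]);
translate([0, 249, 156]) cube([1017, 249, 156]);
translate([0, 498, 312]) cube([1017, 249, 156]);
translate([0, 747, 468]) cube([1017, 249, 156]);
translate([0, 996, 624]) cube([1017, 249, 156]);
translate([0, 1245, 780]) cube([1017, 249, 156]);


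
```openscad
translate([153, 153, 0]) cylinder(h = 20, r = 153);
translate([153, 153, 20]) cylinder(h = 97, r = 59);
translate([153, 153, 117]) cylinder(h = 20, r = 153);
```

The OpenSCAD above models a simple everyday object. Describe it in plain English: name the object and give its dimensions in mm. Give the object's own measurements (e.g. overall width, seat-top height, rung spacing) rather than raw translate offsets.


A spool: two coaxial disc flanges of radius 153 mm and thickness 20 mm, joined by a core cylinder of radius 59 mm and height 97 mm. The lower flange rests on z = 0 and the three cylinders share a vertical axis.


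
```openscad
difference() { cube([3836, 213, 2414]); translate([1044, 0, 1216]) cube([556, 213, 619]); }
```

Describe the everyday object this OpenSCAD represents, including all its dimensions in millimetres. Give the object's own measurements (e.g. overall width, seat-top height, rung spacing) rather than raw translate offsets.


A wall 3836 mm long (x), 213 mm thick (y), 2414 mm tall, with a rectangular window opening cut through it. The opening is 556 mm wide and 619 mm tall; its sill is at z = 1216 mm and its near (−x) edge is 1044 mm from the wall's −x end. The opening passes through the full wall thickness.


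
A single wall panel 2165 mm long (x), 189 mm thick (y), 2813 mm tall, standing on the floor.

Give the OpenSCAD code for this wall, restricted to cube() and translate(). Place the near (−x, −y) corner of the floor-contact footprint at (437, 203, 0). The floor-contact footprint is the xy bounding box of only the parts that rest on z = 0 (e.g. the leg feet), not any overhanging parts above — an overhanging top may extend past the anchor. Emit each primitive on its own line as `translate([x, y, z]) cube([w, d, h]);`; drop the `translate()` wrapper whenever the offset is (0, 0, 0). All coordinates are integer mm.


translate([437, 203, 0]) cube([2165, 189, 2813]);


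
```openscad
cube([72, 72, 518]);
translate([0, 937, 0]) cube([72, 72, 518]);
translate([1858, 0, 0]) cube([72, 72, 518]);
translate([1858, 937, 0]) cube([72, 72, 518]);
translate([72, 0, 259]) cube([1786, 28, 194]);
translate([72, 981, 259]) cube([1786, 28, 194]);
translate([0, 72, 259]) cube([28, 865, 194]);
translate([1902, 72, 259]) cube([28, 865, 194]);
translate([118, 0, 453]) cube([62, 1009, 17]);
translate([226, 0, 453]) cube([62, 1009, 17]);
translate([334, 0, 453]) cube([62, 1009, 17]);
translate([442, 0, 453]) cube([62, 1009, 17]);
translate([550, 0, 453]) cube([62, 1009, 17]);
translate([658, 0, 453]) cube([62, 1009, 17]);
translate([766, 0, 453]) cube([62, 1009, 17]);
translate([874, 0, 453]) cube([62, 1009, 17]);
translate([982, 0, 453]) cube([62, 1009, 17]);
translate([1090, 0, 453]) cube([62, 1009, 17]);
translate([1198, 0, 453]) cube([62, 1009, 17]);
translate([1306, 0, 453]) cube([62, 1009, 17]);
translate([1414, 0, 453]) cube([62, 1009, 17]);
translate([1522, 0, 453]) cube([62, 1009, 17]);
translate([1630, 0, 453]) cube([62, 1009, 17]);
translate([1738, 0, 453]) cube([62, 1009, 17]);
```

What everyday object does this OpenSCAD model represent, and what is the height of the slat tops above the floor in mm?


A bed frame. The slat-top height is 470 mm.

Four posts, four rails, and a row of slats — a bed frame. Slats sit on the rails at z = 259 + 194 = 453; with slat thickness 17, the top is 470 mm.


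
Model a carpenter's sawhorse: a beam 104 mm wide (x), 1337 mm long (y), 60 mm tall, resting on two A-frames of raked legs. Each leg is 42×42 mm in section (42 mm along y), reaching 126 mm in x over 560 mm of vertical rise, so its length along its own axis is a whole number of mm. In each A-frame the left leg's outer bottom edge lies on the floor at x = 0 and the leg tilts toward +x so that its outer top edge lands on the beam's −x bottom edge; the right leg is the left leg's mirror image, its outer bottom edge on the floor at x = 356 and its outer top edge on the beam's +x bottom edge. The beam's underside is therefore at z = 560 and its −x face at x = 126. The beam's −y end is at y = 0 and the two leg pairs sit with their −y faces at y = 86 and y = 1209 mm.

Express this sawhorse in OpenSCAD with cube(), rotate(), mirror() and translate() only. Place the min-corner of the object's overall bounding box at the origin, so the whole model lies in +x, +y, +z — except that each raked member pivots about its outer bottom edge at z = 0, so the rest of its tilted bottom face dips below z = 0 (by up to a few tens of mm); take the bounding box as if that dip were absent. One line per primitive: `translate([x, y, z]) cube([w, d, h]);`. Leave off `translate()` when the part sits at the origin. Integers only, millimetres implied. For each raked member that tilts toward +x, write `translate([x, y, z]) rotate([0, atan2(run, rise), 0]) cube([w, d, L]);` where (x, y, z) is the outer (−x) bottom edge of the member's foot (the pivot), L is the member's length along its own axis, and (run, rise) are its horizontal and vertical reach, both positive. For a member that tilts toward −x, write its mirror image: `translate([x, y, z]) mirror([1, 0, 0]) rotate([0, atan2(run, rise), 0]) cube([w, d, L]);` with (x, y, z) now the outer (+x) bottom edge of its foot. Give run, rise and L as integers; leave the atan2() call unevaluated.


translate([126, 0, 560]) cube([104, 1337, 60]);
translate([0, 86, 0]) rotate([0, atan2(126, 560), 0]) cube([42, 42, 574]);
translate([356, 86, 0]) mirror([1, 0, 0]) rotate([0, atan2(126, 560), 0]) cube([42, 42, 574]);
translate([0, 1209, 0]) rotate([0, atan2(126, 560), 0]) cube([42, 42, 574]);
translate([356, 1209, 0]) mirror([1, 0, 0]) rotate([0, atan2(126, 560), 0]) cube([42, 42, 574]);


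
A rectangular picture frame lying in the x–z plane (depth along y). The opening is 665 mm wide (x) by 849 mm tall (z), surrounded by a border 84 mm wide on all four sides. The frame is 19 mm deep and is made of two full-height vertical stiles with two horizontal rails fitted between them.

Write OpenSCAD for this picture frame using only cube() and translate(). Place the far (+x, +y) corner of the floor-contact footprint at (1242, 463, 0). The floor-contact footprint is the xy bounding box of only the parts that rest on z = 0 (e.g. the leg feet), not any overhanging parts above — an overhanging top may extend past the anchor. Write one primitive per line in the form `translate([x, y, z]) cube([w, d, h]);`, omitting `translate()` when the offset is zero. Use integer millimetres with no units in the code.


translate([409, 444, 0]) cube([84, 19, 1017]);
translate([1158, 444, 0]) cube([84, 19, 1017]);
translate([493, 444, 0]) cube([665, 19, 84]);
translate([493, 444, 933]) cube([665, 19, 84]);


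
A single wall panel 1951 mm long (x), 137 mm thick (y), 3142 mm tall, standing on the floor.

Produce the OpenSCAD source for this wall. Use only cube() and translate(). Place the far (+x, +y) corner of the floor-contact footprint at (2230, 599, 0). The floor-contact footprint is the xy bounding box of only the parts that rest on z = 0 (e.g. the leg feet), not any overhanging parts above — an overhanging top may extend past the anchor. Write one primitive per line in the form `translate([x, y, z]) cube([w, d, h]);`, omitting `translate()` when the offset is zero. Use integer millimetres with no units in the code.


translate([279, 462, 0]) cube([1951, 137, 3142]);


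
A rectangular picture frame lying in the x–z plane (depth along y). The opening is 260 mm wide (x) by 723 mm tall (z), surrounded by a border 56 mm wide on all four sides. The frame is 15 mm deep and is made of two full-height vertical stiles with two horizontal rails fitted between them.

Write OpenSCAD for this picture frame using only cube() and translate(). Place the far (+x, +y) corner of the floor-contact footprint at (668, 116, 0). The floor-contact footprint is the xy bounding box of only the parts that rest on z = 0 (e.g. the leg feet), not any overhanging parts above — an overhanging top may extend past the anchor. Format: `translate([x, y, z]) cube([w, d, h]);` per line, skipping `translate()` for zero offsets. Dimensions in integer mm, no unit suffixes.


translate([296, 101, 0]) cube([56, 15, 835]);
translate([612, 101, 0]) cube([56, 15, 835]);
translate([352, 101, 0]) cube([260, 15, 56]);
translate([352, 101, 779]) cube([260, 15, 56]);


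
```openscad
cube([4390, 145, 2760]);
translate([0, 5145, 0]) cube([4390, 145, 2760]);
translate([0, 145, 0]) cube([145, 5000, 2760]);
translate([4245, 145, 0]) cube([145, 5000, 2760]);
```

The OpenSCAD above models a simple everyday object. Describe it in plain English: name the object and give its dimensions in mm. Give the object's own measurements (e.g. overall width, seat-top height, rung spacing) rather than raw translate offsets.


The wall frame of a small rectangular building: four walls, each 2760 mm tall and 145 mm thick, enclosing a footprint 4390 mm (x) by 5290 mm (y) outside-to-outside, with no floor or roof. The front and back walls (the −y and +y sides) span the full width; the two side walls fit between them.


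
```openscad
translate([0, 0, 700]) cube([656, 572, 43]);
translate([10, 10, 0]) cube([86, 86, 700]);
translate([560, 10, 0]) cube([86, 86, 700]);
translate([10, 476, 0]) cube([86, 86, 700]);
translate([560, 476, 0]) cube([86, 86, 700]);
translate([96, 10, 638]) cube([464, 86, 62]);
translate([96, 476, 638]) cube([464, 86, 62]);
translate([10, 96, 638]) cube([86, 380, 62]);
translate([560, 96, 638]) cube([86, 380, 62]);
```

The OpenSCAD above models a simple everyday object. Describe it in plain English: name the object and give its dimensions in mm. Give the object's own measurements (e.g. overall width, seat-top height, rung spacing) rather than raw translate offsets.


A table: top 656 mm (x) × 572 mm (y), 43 mm thick, upper face at z = 743 mm, on four 86×86 mm square legs, each inset 10 mm from the nearest pair of top edges from z = 0 to the bottom of the top. Four apron rails, 86 mm thick and 62 mm tall, run between adjacent legs with their top edges flush with the underside of the top and their outer faces flush with the legs' outer faces.


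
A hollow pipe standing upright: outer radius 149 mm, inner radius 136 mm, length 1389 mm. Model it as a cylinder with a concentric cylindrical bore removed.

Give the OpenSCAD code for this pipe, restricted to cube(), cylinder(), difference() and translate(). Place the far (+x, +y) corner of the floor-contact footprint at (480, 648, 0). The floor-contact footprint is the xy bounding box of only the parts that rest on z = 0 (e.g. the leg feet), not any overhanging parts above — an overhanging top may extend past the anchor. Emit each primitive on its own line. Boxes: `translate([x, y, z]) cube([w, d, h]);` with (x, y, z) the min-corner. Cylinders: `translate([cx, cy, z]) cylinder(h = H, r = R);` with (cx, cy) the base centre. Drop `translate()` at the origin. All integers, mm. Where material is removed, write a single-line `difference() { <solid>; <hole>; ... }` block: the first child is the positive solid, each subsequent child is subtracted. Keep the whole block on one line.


difference() { translate([331, 499, 0]) cylinder(h = 1389, r = 149); translate([331, 499, 0]) cylinder(h = 1389, r = 136); }


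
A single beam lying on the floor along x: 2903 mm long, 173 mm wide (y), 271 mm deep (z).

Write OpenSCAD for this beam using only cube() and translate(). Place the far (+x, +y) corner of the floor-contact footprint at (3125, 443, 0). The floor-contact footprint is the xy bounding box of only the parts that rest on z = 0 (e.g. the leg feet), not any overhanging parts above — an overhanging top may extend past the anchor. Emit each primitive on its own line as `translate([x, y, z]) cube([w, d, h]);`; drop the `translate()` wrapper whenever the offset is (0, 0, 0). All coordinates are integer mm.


translate([222, 270, 0]) cube([2903, 173, 271]);


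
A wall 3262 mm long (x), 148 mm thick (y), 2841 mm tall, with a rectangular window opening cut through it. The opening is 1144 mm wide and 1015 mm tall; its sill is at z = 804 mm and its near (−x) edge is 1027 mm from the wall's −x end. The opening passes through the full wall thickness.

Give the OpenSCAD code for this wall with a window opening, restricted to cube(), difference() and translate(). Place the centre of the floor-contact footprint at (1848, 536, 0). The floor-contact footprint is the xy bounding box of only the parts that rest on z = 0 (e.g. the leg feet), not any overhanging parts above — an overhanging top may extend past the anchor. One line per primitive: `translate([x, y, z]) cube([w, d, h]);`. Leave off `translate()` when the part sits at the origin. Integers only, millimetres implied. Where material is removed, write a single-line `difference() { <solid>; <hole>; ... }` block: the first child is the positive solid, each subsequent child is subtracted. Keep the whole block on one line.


difference() { translate([217, 462, 0]) cube([3262, 148, 2841]); translate([1244, 462, 804]) cube([1144, 148, 1015]); }


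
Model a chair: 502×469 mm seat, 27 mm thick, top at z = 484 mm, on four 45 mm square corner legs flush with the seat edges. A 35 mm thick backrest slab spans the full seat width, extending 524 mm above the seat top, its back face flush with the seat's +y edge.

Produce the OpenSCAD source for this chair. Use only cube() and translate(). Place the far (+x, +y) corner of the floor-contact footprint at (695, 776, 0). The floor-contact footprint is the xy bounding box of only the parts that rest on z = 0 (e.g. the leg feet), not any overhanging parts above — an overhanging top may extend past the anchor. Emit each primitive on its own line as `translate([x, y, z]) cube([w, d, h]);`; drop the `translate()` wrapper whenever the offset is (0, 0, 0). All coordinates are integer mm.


translate([193, 307, 457]) cube([502, 469, 27]);
translate([193, 307, 0]) cube([45, 45, 457]);
translate([650, 307, 0]) cube([45, 45, 457]);
translate([193, 731, 0]) cube([45, 45, 457]);
translate([650, 731, 0]) cube([45, 45, 457]);
translate([193, 741, 484]) cube([502, 35, 524]);


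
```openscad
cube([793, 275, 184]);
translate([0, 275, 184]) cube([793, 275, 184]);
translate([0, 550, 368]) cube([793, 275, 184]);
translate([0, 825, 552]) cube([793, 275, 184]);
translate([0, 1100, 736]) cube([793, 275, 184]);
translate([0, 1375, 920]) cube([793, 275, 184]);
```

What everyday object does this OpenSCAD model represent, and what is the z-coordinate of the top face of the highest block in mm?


A staircase. The total rise is 1104 mm.

6 identical blocks, each offset up and back from the previous — a staircase. Each step is 184 mm tall and there are 6 of them, so the total rise is 6 × 184 = 1104 mm.
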